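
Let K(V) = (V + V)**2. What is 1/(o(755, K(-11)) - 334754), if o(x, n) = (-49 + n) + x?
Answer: -1/333564 ≈ -2.9979e-6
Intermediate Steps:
K(V) = 4*V**2 (K(V) = (2*V)**2 = 4*V**2)
o(x, n) = -49 + n + x
1/(o(755, K(-11)) - 334754) = 1/((-49 + 4*(-11)**2 + 755) - 334754) = 1/((-49 + 4*121 + 755) - 334754) = 1/((-49 + 484 + 755) - 334754) = 1/(1190 - 334754) = 1/(-333564) = -1/333564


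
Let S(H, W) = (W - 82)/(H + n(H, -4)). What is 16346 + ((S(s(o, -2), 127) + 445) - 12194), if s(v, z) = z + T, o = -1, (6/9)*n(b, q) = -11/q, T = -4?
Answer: 4573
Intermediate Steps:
n(b, q) = -33/(2*q) (n(b, q) = 3*(-11/q)/2 = -33/(2*q))
s(v, z) = -4 + z (s(v, z) = z - 4 = -4 + z)
S(H, W) = (-82 + W)/(33/8 + H) (S(H, W) = (W - 82)/(H - 33/2/(-4)) = (-82 + W)/(H - 33/2*(-¼)) = (-82 + W)/(H + 33/8) = (-82 + W)/(33/8 + H))
16346 + ((S(s(o, -2), 127) + 445) - 12194) = 16346 + ((8*(-82 + 127)/(33 + 8*(-4 - 2)) + 445) - 12194) = 16346 + ((8*45/(33 + 8*(-6)) + 445) - 12194) = 16346 + ((8*45/(33 - 48) + 445) - 12194) = 16346 + ((8*45/(-15) + 445) - 12194) = 16346 + ((8*(-1/15)*45 + 445) - 12194) = 16346 + ((-24 + 445) - 12194) = 16346 + (421 - 12194) = 16346 - 11773 = 4573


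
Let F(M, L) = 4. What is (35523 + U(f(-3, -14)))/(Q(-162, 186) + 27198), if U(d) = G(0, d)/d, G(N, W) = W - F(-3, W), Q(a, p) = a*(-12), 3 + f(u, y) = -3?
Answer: 53287/43713 ≈ 1.2190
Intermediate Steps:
f(u, y) = -6 (f(u, y) = -3 - 3 = -6)
Q(a, p) = -12*a
G(N, W) = -4 + W (G(N, W) = W - 1*4 = W - 4 = -4 + W)
U(d) = (-4 + d)/d
(35523 + U(f(-3, -14)))/(Q(-162, 186) + 27198) = (35523 + (-4 - 6)/(-6))/(-12*(-162) + 27198) = (35523 - ⅙*(-10))/(1944 + 27198) = (35523 + 5/3)/29142 = (106574/3)*(1/29142) = 53287/43713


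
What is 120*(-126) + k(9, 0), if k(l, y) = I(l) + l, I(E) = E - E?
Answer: -15111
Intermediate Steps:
I(E) = 0
k(l, y) = l (k(l, y) = 0 + l = l)
120*(-126) + k(9, 0) = 120*(-126) + 9 = -15120 + 9 = -15111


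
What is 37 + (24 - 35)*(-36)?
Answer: 433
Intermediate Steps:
37 + (24 - 35)*(-36) = 37 - 11*(-36) = 37 + 396 = 433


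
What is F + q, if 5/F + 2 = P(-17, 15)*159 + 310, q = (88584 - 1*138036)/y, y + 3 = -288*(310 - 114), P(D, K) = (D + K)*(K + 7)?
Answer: 110150907/125848096 ≈ 0.87527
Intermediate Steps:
P(D, K) = (7 + K)*(D + K) (P(D, K) = (D + K)*(7 + K) = (7 + K)*(D + K))
y = -56451 (y = -3 - 288*(310 - 114) = -3 - 288*196 = -3 - 56448 = -56451)
q = 16484/18817 (q = (88584 - 1*138036)/(-56451) = (88584 - 138036)*(-1/56451) = -49452*(-1/56451) = 16484/18817 ≈ 0.87602)
F = -5/6688 (F = 5/(-2 + ((15² + 7*(-17) + 7*15 - 17*15)*159 + 310)) = 5/(-2 + ((225 - 119 + 105 - 255)*159 + 310)) = 5/(-2 + (-44*159 + 310)) = 5/(-2 + (-6996 + 310)) = 5/(-2 - 6686) = 5/(-6688) = 5*(-1/6688) = -5/6688 ≈ -0.00074761)
F + q = -5/6688 + 16484/18817 = 110150907/125848096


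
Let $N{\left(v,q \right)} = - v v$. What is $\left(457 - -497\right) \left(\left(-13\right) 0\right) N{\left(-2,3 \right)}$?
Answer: $0$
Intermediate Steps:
$N{\left(v,q \right)} = - v^{2}$
$\left(457 - -497\right) \left(\left(-13\right) 0\right) N{\left(-2,3 \right)} = \left(457 - -497\right) \left(\left(-13\right) 0\right) \left(- \left(-2\right)^{2}\right) = \left(457 + 497\right) 0 \left(\left(-1\right) 4\right) = 954 \cdot 0 \left(-4\right) = 0 \left(-4\right) = 0$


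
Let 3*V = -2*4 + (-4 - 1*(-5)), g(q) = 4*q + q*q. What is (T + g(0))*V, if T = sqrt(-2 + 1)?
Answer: -7*I/3 ≈ -2.3333*I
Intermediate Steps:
g(q) = q**2 + 4*q (g(q) = 4*q + q**2 = q**2 + 4*q)
T = I (T = sqrt(-1) = I ≈ 1.0*I)
V = -7/3 (V = (-2*4 + (-4 - 1*(-5)))/3 = (-8 + (-4 + 5))/3 = (-8 + 1)/3 = (1/3)*(-7) = -7/3 ≈ -2.3333)
(T + g(0))*V = (I + 0*(4 + 0))*(-7/3) = (I + 0*4)*(-7/3) = (I + 0)*(-7/3) = I*(-7/3) = -7*I/3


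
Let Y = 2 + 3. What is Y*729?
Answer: 3645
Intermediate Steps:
Y = 5
Y*729 = 5*729 = 3645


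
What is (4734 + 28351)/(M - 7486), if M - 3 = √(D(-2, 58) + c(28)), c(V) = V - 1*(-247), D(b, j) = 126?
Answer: -247575055/55994888 - 33085*√401/55994888 ≈ -4.4332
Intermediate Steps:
c(V) = 247 + V (c(V) = V + 247 = 247 + V)
M = 3 + √401 (M = 3 + √(126 + (247 + 28)) = 3 + √(126 + 275) = 3 + √401 ≈ 23.025)
(4734 + 28351)/(M - 7486) = (4734 + 28351)/((3 + √401) - 7486) = 33085/(-7483 + √401)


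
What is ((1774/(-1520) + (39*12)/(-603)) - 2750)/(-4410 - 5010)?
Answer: 140128949/479666400 ≈ 0.29214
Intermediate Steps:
((1774/(-1520) + (39*12)/(-603)) - 2750)/(-4410 - 5010) = ((1774*(-1/1520) + 468*(-1/603)) - 2750)/(-9420) = ((-887/760 - 52/67) - 2750)*(-1/9420) = (-98949/50920 - 2750)*(-1/9420) = -140128949/50920*(-1/9420) = 140128949/479666400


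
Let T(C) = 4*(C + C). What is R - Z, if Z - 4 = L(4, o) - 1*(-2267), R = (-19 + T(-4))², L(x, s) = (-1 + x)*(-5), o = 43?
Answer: 345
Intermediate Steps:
T(C) = 8*C (T(C) = 4*(2*C) = 8*C)
L(x, s) = 5 - 5*x
R = 2601 (R = (-19 + 8*(-4))² = (-19 - 32)² = (-51)² = 2601)
Z = 2256 (Z = 4 + ((5 - 5*4) - 1*(-2267)) = 4 + ((5 - 20) + 2267) = 4 + (-15 + 2267) = 4 + 2252 = 2256)
R - Z = 2601 - 1*2256 = 2601 - 2256 = 345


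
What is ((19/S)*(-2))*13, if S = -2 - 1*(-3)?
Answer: -494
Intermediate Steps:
S = 1 (S = -2 + 3 = 1)
((19/S)*(-2))*13 = ((19/1)*(-2))*13 = ((19*1)*(-2))*13 = (19*(-2))*13 = -38*13 = -494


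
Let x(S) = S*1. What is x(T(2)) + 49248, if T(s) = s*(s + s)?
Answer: 49256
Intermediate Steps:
T(s) = 2*s² (T(s) = s*(2*s) = 2*s²)
x(S) = S
x(T(2)) + 49248 = 2*2² + 49248 = 2*4 + 49248 = 8 + 49248 = 49256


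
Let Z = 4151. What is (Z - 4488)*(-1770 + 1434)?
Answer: 113232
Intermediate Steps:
(Z - 4488)*(-1770 + 1434) = (4151 - 4488)*(-1770 + 1434) = -337*(-336) = 113232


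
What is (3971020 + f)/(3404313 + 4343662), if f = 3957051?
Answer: 7928071/7747975 ≈ 1.0232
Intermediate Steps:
(3971020 + f)/(3404313 + 4343662) = (3971020 + 3957051)/(3404313 + 4343662) = 7928071/7747975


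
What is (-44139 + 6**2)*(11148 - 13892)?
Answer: 121018632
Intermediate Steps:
(-44139 + 6**2)*(11148 - 13892) = (-44139 + 36)*(-2744) = -44103*(-2744) = 121018632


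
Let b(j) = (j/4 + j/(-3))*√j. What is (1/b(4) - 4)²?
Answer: 121/4 ≈ 30.250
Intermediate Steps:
b(j) = -j^(3/2)/12 (b(j) = (j*(¼) + j*(-⅓))*√j = (j/4 - j/3)*√j = (-j/12)*√j = -j^(3/2)/12)
(1/b(4) - 4)² = (1/(-4^(3/2)/12) - 4)² = (1/(-1/12*8) - 4)² = (1/(-⅔) - 4)² = (-3/2 - 4)² = (-11/2)² = 121/4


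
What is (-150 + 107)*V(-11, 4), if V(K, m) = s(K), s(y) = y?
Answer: 473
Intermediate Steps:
V(K, m) = K
(-150 + 107)*V(-11, 4) = (-150 + 107)*(-11) = -43*(-11) = 473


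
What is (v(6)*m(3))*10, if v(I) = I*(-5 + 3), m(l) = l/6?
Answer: -60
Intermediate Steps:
m(l) = l/6 (m(l) = l*(1/6) = l/6)
v(I) = -2*I (v(I) = I*(-2) = -2*I)
(v(6)*m(3))*10 = ((-2*6)*((1/6)*3))*10 = -12*1/2*10 = -6*10 = -60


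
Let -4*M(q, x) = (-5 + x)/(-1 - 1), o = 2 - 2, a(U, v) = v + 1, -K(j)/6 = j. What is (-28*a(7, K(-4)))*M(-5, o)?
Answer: 875/2 ≈ 437.50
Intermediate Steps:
K(j) = -6*j
a(U, v) = 1 + v
o = 0
M(q, x) = -5/8 + x/8 (M(q, x) = -(-5 + x)/(4*(-1 - 1)) = -(-5 + x)/(4*(-2)) = -(-5 + x)*(-1)/(4*2) = -(5/2 - x/2)/4 = -5/8 + x/8)
(-28*a(7, K(-4)))*M(-5, o) = (-28*(1 - 6*(-4)))*(-5/8 + (1/8)*0) = (-28*(1 + 24))*(-5/8 + 0) = -28*25*(-5/8) = -700*(-5/8) = 875/2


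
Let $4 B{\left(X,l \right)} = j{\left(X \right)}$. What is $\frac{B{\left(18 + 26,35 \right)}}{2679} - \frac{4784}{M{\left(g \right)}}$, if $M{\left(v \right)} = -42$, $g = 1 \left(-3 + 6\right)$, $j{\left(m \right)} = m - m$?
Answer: $\frac{2392}{21} \approx 113.9$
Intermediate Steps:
$j{\left(m \right)} = 0$
$B{\left(X,l \right)} = 0$ ($B{\left(X,l \right)} = \frac{1}{4} \cdot 0 = 0$)
$g = 3$ ($g = 1 \cdot 3 = 3$)
$\frac{B{\left(18 + 26,35 \right)}}{2679} - \frac{4784}{M{\left(g \right)}} = \frac{0}{2679} - \frac{4784}{-42} = 0 \cdot \frac{1}{2679} - - \frac{2392}{21} = 0 + \frac{2392}{21} = \frac{2392}{21}$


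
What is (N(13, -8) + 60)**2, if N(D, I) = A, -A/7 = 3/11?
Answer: 408321/121 ≈ 3374.6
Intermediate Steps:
A = -21/11 ≈ -1.9091
N(D, I) = -21/11
(N(13, -8) + 60)**2 = (-21/11 + 60)**2 = (639/11)**2 = 408321/121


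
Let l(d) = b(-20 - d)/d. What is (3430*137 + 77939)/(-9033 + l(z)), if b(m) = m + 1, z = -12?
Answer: -6574188/108389 ≈ -60.654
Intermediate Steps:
b(m) = 1 + m
l(d) = (-19 - d)/d (l(d) = (1 + (-20 - d))/d = (-19 - d)/d)
(3430*137 + 77939)/(-9033 + l(z)) = (3430*137 + 77939)/(-9033 + (-19 - 1*(-12))/(-12)) = (469910 + 77939)/(-9033 - (-19 + 12)/12) = 547849/(-9033 - 1/12*(-7)) = 547849/(-9033 + 7/12) = 547849/(-108389/12) = 547849*(-12/108389) = -6574188/108389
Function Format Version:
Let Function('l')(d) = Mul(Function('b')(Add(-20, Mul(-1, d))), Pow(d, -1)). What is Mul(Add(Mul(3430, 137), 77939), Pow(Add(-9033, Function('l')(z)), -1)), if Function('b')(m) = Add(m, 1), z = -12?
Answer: Rational(-6574188, 108389) ≈ -60.654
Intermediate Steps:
Function('b')(m) = Add(1, m)
Function('l')(d) = Mul(Pow(d, -1), Add(-19, Mul(-1, d))) (Function('l')(d) = Mul(Add(1, Add(-20, Mul(-1, d))), Pow(d, -1)) = Mul(Add(-19, Mul(-1, d)), Pow(d, -1)) = Mul(Pow(d, -1), Add(-19, Mul(-1, d))))
Mul(Add(Mul(3430, 137), 77939), Pow(Add(-9033, Function('l')(z)), -1)) = Mul(Add(Mul(3430, 137), 77939), Pow(Add(-9033, Mul(Pow(-12, -1), Add(-19, Mul(-1, -12)))), -1)) = Mul(Add(469910, 77939), Pow(Add(-9033, Mul(Rational(-1, 12), Add(-19, 12))), -1)) = Mul(547849, Pow(Add(-9033, Mul(Rational(-1, 12), -7)), -1)) = Mul(547849, Pow(Add(-9033, Rational(7, 12)), -1)) = Mul(547849, Pow(Rational(-108389, 12), -1)) = Mul(547849, Rational(-12, 108389)) = Rational(-6574188, 108389)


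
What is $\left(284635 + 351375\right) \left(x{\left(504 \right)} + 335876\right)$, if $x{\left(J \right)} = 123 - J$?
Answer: $213378174950$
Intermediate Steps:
$\left(284635 + 351375\right) \left(x{\left(504 \right)} + 335876\right) = \left(284635 + 351375\right) \left(\left(123 - 504\right) + 335876\right) = 636010 \left(\left(123 - 504\right) + 335876\right) = 636010 \left(-381 + 335876\right) = 636010 \cdot 335495 = 213378174950$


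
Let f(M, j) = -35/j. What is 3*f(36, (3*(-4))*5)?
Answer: 7/4 ≈ 1.7500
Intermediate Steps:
3*f(36, (3*(-4))*5) = 3*(-35/((3*(-4))*5)) = 3*(-35/((-12*5))) = 3*(-35/(-60)) = 3*(-35*(-1/60)) = 3*(7/12) = 7/4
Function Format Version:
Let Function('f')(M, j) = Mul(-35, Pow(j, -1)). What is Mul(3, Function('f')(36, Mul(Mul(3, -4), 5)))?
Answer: Rational(7, 4) ≈ 1.7500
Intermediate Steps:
Mul(3, Function('f')(36, Mul(Mul(3, -4), 5))) = Mul(3, Mul(-35, Pow(Mul(Mul(3, -4), 5), -1))) = Mul(3, Mul(-35, Pow(Mul(-12, 5), -1))) = Mul(3, Mul(-35, Pow(-60, -1))) = Mul(3, Mul(-35, Rational(-1, 60))) = Mul(3, Rational(7, 12)) = Rational(7, 4)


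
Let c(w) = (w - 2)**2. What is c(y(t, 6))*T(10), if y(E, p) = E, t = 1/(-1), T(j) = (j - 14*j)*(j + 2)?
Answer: -14040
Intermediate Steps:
T(j) = -13*j*(2 + j) (T(j) = (-13*j)*(2 + j) = -13*j*(2 + j))
t = -1 (t = 1*(-1) = -1)
c(w) = (-2 + w)**2
c(y(t, 6))*T(10) = (-2 - 1)**2*(-13*10*(2 + 10)) = (-3)**2*(-13*10*12) = 9*(-1560) = -14040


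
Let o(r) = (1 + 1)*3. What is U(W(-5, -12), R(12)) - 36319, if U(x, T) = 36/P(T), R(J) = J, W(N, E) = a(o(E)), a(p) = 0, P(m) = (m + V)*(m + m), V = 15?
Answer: -653741/18 ≈ -36319.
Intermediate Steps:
P(m) = 2*m*(15 + m) (P(m) = (m + 15)*(m + m) = (15 + m)*(2*m) = 2*m*(15 + m))
o(r) = 6 (o(r) = 2*3 = 6)
W(N, E) = 0
U(x, T) = 18/(T*(15 + T)) (U(x, T) = 36/((2*T*(15 + T))) = 36*(1/(2*T*(15 + T))) = 18/(T*(15 + T)))
U(W(-5, -12), R(12)) - 36319 = 18/(12*(15 + 12)) - 36319 = 18*(1/12)/27 - 36319 = 18*(1/12)*(1/27) - 36319 = 1/18 - 36319 = -653741/18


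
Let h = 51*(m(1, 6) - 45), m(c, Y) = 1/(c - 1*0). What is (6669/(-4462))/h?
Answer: 2223/3337576 ≈ 0.00066605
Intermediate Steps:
m(c, Y) = 1/c (m(c, Y) = 1/(c + 0) = 1/c)
h = -2244 (h = 51*(1/1 - 45) = 51*(1 - 45) = 51*(-44) = -2244)
(6669/(-4462))/h = (6669/(-4462))/(-2244) = (6669*(-1/4462))*(-1/2244) = -6669/4462*(-1/2244) = 2223/3337576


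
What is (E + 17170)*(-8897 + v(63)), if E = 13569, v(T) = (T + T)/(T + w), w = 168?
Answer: -3008149279/11 ≈ -2.7347e+8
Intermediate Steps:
v(T) = 2*T/(168 + T) (v(T) = (T + T)/(T + 168) = (2*T)/(168 + T) = 2*T/(168 + T))
(E + 17170)*(-8897 + v(63)) = (13569 + 17170)*(-8897 + 2*63/(168 + 63)) = 30739*(-8897 + 2*63/231) = 30739*(-8897 + 2*63*(1/231)) = 30739*(-8897 + 6/11) = 30739*(-97861/11) = -3008149279/11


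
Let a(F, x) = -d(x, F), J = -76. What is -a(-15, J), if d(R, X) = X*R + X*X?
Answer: 1365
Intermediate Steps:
d(R, X) = X² + R*X (d(R, X) = R*X + X² = X² + R*X)
a(F, x) = -F*(F + x) (a(F, x) = -F*(x + F) = -F*(F + x))
-a(-15, J) = -(-1)*(-15)*(-15 - 76) = -(-1)*(-15)*(-91) = -1*(-1365) = 1365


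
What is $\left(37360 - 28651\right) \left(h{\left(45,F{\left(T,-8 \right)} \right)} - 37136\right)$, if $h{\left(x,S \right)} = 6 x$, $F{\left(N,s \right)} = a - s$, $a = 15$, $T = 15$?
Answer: $-321065994$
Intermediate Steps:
$F{\left(N,s \right)} = 15 - s$
$\left(37360 - 28651\right) \left(h{\left(45,F{\left(T,-8 \right)} \right)} - 37136\right) = \left(37360 - 28651\right) \left(6 \cdot 45 - 37136\right) = 8709 \left(270 - 37136\right) = 8709 \left(-36866\right) = -321065994$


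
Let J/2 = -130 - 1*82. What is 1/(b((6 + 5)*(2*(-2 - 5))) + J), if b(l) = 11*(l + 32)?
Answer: -1/1766 ≈ -0.00056625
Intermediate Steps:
b(l) = 352 + 11*l (b(l) = 11*(32 + l) = 352 + 11*l)
J = -424 (J = 2*(-130 - 1*82) = 2*(-130 - 82) = 2*(-212) = -424)
1/(b((6 + 5)*(2*(-2 - 5))) + J) = 1/((352 + 11*((6 + 5)*(2*(-2 - 5)))) - 424) = 1/((352 + 11*(11*(2*(-7)))) - 424) = 1/((352 + 11*(11*(-14))) - 424) = 1/((352 + 11*(-154)) - 424) = 1/((352 - 1694) - 424) = 1/(-1342 - 424) = 1/(-1766) = -1/1766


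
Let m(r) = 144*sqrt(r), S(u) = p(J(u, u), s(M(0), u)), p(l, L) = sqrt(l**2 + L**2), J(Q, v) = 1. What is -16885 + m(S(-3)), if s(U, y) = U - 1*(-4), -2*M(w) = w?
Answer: -16885 + 144*17**(1/4) ≈ -16593.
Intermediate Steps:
M(w) = -w/2
s(U, y) = 4 + U (s(U, y) = U + 4 = 4 + U)
p(l, L) = sqrt(L**2 + l**2)
S(u) = sqrt(17) (S(u) = sqrt((4 - 1/2*0)**2 + 1**2) = sqrt((4 + 0)**2 + 1) = sqrt(4**2 + 1) = sqrt(16 + 1) = sqrt(17))
-16885 + m(S(-3)) = -16885 + 144*sqrt(sqrt(17)) = -16885 + 144*17**(1/4)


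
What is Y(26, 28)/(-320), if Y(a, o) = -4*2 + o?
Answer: -1/16 ≈ -0.062500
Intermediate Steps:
Y(a, o) = -8 + o
Y(26, 28)/(-320) = (-8 + 28)/(-320) = 20*(-1/320) = -1/16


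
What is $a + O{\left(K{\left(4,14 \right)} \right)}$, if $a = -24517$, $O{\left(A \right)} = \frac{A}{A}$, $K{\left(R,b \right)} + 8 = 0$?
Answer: $-24516$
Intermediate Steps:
$K{\left(R,b \right)} = -8$ ($K{\left(R,b \right)} = -8 + 0 = -8$)
$O{\left(A \right)} = 1$
$a + O{\left(K{\left(4,14 \right)} \right)} = -24517 + 1 = -24516$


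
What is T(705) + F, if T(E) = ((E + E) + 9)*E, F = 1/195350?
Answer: 195427163251/195350 ≈ 1.0004e+6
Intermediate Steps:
F = 1/195350 ≈ 5.1190e-6
T(E) = E*(9 + 2*E) (T(E) = (2*E + 9)*E = (9 + 2*E)*E = E*(9 + 2*E))
T(705) + F = 705*(9 + 2*705) + 1/195350 = 705*(9 + 1410) + 1/195350 = 705*1419 + 1/195350 = 1000395 + 1/195350 = 195427163251/195350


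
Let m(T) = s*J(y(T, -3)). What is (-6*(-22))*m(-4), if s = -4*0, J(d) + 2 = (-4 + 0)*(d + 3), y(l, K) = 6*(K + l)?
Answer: 0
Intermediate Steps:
y(l, K) = 6*K + 6*l
J(d) = -14 - 4*d (J(d) = -2 + (-4 + 0)*(d + 3) = -2 - 4*(3 + d) = -2 + (-12 - 4*d) = -14 - 4*d)
s = 0
m(T) = 0 (m(T) = 0*(-14 - 4*(6*(-3) + 6*T)) = 0*(-14 - 4*(-18 + 6*T)) = 0*(-14 + (72 - 24*T)) = 0*(58 - 24*T) = 0)
(-6*(-22))*m(-4) = -6*(-22)*0 = 132*0 = 0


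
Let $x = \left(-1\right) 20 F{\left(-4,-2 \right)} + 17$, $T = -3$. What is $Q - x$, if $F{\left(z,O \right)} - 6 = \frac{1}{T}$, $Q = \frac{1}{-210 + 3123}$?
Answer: $\frac{93540}{971} \approx 96.334$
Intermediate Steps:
$Q = \frac{1}{2913} \approx 0.00034329$
$F{\left(z,O \right)} = \frac{17}{3}$ ($F{\left(z,O \right)} = 6 + \frac{1}{-3} = 6 - \frac{1}{3} = \frac{17}{3}$)
$x = - \frac{289}{3}$ ($x = \left(-1\right) 20 \cdot \frac{17}{3} + 17 = \left(-20\right) \frac{17}{3} + 17 = - \frac{340}{3} + 17 = - \frac{289}{3} \approx -96.333$)
$Q - x = \frac{1}{2913} - - \frac{289}{3} = \frac{1}{2913} + \frac{289}{3} = \frac{93540}{971}$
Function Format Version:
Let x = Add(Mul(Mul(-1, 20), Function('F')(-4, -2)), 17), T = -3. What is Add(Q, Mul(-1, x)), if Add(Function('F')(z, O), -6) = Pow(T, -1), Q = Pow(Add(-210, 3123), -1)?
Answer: Rational(93540, 971) ≈ 96.334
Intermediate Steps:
Q = Rational(1, 2913) (Q = Pow(2913, -1) = Rational(1, 2913) ≈ 0.00034329)
Function('F')(z, O) = Rational(17, 3) (Function('F')(z, O) = Add(6, Pow(-3, -1)) = Add(6, Rational(-1, 3)) = Rational(17, 3))
x = Rational(-289, 3) (x = Add(Mul(Mul(-1, 20), Rational(17, 3)), 17) = Add(Mul(-20, Rational(17, 3)), 17) = Add(Rational(-340, 3), 17) = Rational(-289, 3) ≈ -96.333)
Add(Q, Mul(-1, x)) = Add(Rational(1, 2913), Mul(-1, Rational(-289, 3))) = Add(Rational(1, 2913), Rational(289, 3)) = Rational(93540, 971)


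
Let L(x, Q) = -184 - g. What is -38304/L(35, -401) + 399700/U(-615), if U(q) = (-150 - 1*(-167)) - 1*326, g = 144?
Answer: -14908208/12669 ≈ -1176.7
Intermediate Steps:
L(x, Q) = -328 (L(x, Q) = -184 - 1*144 = -184 - 144 = -328)
U(q) = -309 (U(q) = (-150 + 167) - 326 = 17 - 326 = -309)
-38304/L(35, -401) + 399700/U(-615) = -38304/(-328) + 399700/(-309) = -38304*(-1/328) + 399700*(-1/309) = 4788/41 - 399700/309 = -14908208/12669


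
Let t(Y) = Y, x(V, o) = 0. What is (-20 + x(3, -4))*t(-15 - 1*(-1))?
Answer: 280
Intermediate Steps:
(-20 + x(3, -4))*t(-15 - 1*(-1)) = (-20 + 0)*(-15 - 1*(-1)) = -20*(-15 + 1) = -20*(-14) = 280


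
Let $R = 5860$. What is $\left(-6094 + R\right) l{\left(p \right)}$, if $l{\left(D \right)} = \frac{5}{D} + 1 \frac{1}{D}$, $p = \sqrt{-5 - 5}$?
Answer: $\frac{702 i \sqrt{10}}{5} \approx 443.98 i$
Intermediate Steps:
$p = i \sqrt{10}$ ($p = \sqrt{-10} = i \sqrt{10} \approx 3.1623 i$)
$l{\left(D \right)} = \frac{6}{D}$ ($l{\left(D \right)} = \frac{5}{D} + \frac{1}{D} = \frac{6}{D}$)
$\left(-6094 + R\right) l{\left(p \right)} = \left(-6094 + 5860\right) \frac{6}{i \sqrt{10}} = - 234 \cdot 6 \left(- \frac{i \sqrt{10}}{10}\right) = - 234 \left(- \frac{3 i \sqrt{10}}{5}\right) = \frac{702 i \sqrt{10}}{5}$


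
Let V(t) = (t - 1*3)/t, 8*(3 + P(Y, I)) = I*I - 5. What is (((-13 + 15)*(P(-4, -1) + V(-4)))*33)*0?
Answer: 0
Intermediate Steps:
P(Y, I) = -29/8 + I²/8 (P(Y, I) = -3 + (I*I - 5)/8 = -3 + (I² - 5)/8 = -3 + (-5 + I²)/8 = -3 + (-5/8 + I²/8) = -29/8 + I²/8)
V(t) = (-3 + t)/t (V(t) = (t - 3)/t = (-3 + t)/t)
(((-13 + 15)*(P(-4, -1) + V(-4)))*33)*0 = (((-13 + 15)*((-29/8 + (⅛)*(-1)²) + (-3 - 4)/(-4)))*33)*0 = ((2*((-29/8 + (⅛)*1) - ¼*(-7)))*33)*0 = ((2*((-29/8 + ⅛) + 7/4))*33)*0 = ((2*(-7/2 + 7/4))*33)*0 = ((2*(-7/4))*33)*0 = -7/2*33*0 = -231/2*0 = 0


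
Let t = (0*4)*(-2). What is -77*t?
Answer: 0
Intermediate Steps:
t = 0 (t = 0*(-2) = 0)
-77*t = -77*0 = 0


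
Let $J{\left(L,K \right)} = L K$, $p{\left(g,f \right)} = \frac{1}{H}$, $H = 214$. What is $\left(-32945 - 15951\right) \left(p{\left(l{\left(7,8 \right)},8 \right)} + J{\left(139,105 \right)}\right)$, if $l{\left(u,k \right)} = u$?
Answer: $- \frac{76359196288}{107} \approx -7.1364 \cdot 10^{8}$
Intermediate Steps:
$p{\left(g,f \right)} = \frac{1}{214}$
$J{\left(L,K \right)} = K L$
$\left(-32945 - 15951\right) \left(p{\left(l{\left(7,8 \right)},8 \right)} + J{\left(139,105 \right)}\right) = \left(-32945 - 15951\right) \left(\frac{1}{214} + 105 \cdot 139\right) = - 48896 \left(\frac{1}{214} + 14595\right) = \left(-48896\right) \frac{3123331}{214} = - \frac{76359196288}{107}$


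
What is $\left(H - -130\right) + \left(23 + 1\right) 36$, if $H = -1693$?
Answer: $-699$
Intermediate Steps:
$\left(H - -130\right) + \left(23 + 1\right) 36 = \left(-1693 - -130\right) + \left(23 + 1\right) 36 = \left(-1693 + 130\right) + 24 \cdot 36 = -1563 + 864 = -699$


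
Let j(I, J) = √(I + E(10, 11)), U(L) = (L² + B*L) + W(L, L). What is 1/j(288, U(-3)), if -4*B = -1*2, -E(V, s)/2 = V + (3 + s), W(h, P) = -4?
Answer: √15/60 ≈ 0.064550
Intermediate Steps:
E(V, s) = -6 - 2*V - 2*s (E(V, s) = -2*(V + (3 + s)) = -2*(3 + V + s) = -6 - 2*V - 2*s)
B = ½ (B = -(-1)*2/4 = -¼*(-2) = ½ ≈ 0.50000)
U(L) = -4 + L² + L/2 (U(L) = (L² + L/2) - 4 = -4 + L² + L/2)
j(I, J) = √(-48 + I) (j(I, J) = √(I + (-6 - 2*10 - 2*11)) = √(I + (-6 - 20 - 22)) = √(I - 48) = √(-48 + I))
1/j(288, U(-3)) = 1/(√(-48 + 288)) = 1/(√240) = 1/(4*√15) = √15/60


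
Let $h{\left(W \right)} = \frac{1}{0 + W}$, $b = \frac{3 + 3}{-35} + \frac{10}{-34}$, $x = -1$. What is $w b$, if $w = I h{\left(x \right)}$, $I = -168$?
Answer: $- \frac{6648}{85} \approx -78.212$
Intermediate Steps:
$b = - \frac{277}{595}$ ($b = 6 \left(- \frac{1}{35}\right) + 10 \left(- \frac{1}{34}\right) = - \frac{6}{35} - \frac{5}{17} = - \frac{277}{595} \approx -0.46555$)
$h{\left(W \right)} = \frac{1}{W}$
$w = 168$ ($w = - \frac{168}{-1} = \left(-168\right) \left(-1\right) = 168$)
$w b = 168 \left(- \frac{277}{595}\right) = - \frac{6648}{85}$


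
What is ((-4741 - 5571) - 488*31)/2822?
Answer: -12720/1411 ≈ -9.0149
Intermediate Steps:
((-4741 - 5571) - 488*31)/2822 = (-10312 - 15128)*(1/2822) = -25440*1/2822 = -12720/1411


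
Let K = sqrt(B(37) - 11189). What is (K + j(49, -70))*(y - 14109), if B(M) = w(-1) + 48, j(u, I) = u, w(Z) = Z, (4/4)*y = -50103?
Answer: -3146388 - 192636*I*sqrt(1238) ≈ -3.1464e+6 - 6.7779e+6*I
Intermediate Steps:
y = -50103
B(M) = 47 (B(M) = -1 + 48 = 47)
K = 3*I*sqrt(1238) (K = sqrt(47 - 11189) = sqrt(-11142) = 3*I*sqrt(1238) ≈ 105.56*I)
(K + j(49, -70))*(y - 14109) = (3*I*sqrt(1238) + 49)*(-50103 - 14109) = (49 + 3*I*sqrt(1238))*(-64212) = -3146388 - 192636*I*sqrt(1238)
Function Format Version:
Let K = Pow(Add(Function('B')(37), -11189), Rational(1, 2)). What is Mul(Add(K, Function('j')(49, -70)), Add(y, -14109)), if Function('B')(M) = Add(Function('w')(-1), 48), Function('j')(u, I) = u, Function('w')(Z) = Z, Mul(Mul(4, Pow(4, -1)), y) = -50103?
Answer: Add(-3146388, Mul(-192636, I, Pow(1238, Rational(1, 2)))) ≈ Add(-3.1464e+6, Mul(-6.7779e+6, I))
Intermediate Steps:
y = -50103
Function('B')(M) = 47 (Function('B')(M) = Add(-1, 48) = 47)
K = Mul(3, I, Pow(1238, Rational(1, 2))) (K = Pow(Add(47, -11189), Rational(1, 2)) = Pow(-11142, Rational(1, 2)) = Mul(3, I, Pow(1238, Rational(1, 2))) ≈ Mul(105.56, I))
Mul(Add(K, Function('j')(49, -70)), Add(y, -14109)) = Mul(Add(Mul(3, I, Pow(1238, Rational(1, 2))), 49), Add(-50103, -14109)) = Mul(Add(49, Mul(3, I, Pow(1238, Rational(1, 2)))), -64212) = Add(-3146388, Mul(-192636, I, Pow(1238, Rational(1, 2))))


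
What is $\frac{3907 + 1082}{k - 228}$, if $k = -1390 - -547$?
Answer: $- \frac{1663}{357} \approx -4.6583$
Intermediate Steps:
$k = -843$ ($k = -1390 + 547 = -843$)
$\frac{3907 + 1082}{k - 228} = \frac{3907 + 1082}{-843 - 228} = \frac{4989}{-843 - 228} = \frac{4989}{-1071} = 4989 \left(- \frac{1}{1071}\right) = - \frac{1663}{357}$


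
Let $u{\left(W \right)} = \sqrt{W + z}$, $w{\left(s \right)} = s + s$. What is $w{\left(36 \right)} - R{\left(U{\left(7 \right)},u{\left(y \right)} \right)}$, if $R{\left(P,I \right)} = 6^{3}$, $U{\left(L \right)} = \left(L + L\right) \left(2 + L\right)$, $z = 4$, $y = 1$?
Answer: $-144$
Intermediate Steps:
$w{\left(s \right)} = 2 s$
$u{\left(W \right)} = \sqrt{4 + W}$ ($u{\left(W \right)} = \sqrt{W + 4} = \sqrt{4 + W}$)
$U{\left(L \right)} = 2 L \left(2 + L\right)$
$R{\left(P,I \right)} = 216$
$w{\left(36 \right)} - R{\left(U{\left(7 \right)},u{\left(y \right)} \right)} = 2 \cdot 36 - 216 = 72 - 216 = -144$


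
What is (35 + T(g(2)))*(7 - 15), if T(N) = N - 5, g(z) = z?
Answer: -256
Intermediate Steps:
T(N) = -5 + N
(35 + T(g(2)))*(7 - 15) = (35 + (-5 + 2))*(7 - 15) = (35 - 3)*(-8) = 32*(-8) = -256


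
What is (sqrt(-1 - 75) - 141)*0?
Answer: 0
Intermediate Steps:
(sqrt(-1 - 75) - 141)*0 = (sqrt(-76) - 141)*0 = (2*I*sqrt(19) - 141)*0 = (-141 + 2*I*sqrt(19))*0 = 0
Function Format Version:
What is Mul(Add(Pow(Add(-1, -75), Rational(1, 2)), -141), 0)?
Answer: 0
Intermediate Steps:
Mul(Add(Pow(Add(-1, -75), Rational(1, 2)), -141), 0) = Mul(Add(Pow(-76, Rational(1, 2)), -141), 0) = Mul(Add(Mul(2, I, Pow(19, Rational(1, 2))), -141), 0) = Mul(Add(-141, Mul(2, I, Pow(19, Rational(1, 2)))), 0) = 0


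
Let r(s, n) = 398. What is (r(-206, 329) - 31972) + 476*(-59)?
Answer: -59658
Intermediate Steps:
(r(-206, 329) - 31972) + 476*(-59) = (398 - 31972) + 476*(-59) = -31574 - 28084 = -59658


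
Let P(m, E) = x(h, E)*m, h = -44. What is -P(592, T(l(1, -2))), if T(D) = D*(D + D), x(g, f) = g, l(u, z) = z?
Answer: 26048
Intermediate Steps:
T(D) = 2*D² (T(D) = D*(2*D) = 2*D²)
P(m, E) = -44*m
-P(592, T(l(1, -2))) = -(-44)*592 = -1*(-26048) = 26048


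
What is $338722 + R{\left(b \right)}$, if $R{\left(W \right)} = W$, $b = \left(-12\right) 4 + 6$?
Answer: $338680$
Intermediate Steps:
$b = -42$ ($b = -48 + 6 = -42$)
$338722 + R{\left(b \right)} = 338722 - 42 = 338680$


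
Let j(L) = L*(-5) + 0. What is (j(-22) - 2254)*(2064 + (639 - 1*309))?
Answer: -5132736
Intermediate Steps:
j(L) = -5*L (j(L) = -5*L + 0 = -5*L)
(j(-22) - 2254)*(2064 + (639 - 1*309)) = (-5*(-22) - 2254)*(2064 + (639 - 1*309)) = (110 - 2254)*(2064 + (639 - 309)) = -2144*(2064 + 330) = -2144*2394 = -5132736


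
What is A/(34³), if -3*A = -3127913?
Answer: 3127913/117912 ≈ 26.528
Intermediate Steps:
A = 3127913/3 (A = -⅓*(-3127913) = 3127913/3 ≈ 1.0426e+6)
A/(34³) = 3127913/(3*(34³)) = (3127913/3)/39304 = (3127913/3)*(1/39304) = 3127913/117912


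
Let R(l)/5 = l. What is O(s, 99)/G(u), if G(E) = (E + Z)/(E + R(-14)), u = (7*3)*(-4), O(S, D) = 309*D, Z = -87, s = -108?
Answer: 523446/19 ≈ 27550.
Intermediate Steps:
u = -84 (u = 21*(-4) = -84)
R(l) = 5*l
G(E) = (-87 + E)/(-70 + E) (G(E) = (E - 87)/(E + 5*(-14)) = (-87 + E)/(E - 70) = (-87 + E)/(-70 + E))
O(s, 99)/G(u) = (309*99)/(((-87 - 84)/(-70 - 84))) = 30591/((-171/(-154))) = 30591/((-1/154*(-171))) = 30591/(171/154) = 30591*(154/171) = 523446/19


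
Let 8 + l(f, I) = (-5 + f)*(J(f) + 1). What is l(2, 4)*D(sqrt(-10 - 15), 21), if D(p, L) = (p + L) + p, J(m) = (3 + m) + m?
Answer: -672 - 320*I ≈ -672.0 - 320.0*I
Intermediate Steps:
J(m) = 3 + 2*m
l(f, I) = -8 + (-5 + f)*(4 + 2*f) (l(f, I) = -8 + (-5 + f)*((3 + 2*f) + 1) = -8 + (-5 + f)*(4 + 2*f))
D(p, L) = L + 2*p (D(p, L) = (L + p) + p = L + 2*p)
l(2, 4)*D(sqrt(-10 - 15), 21) = (-28 - 6*2 + 2*2**2)*(21 + 2*sqrt(-10 - 15)) = (-28 - 12 + 2*4)*(21 + 2*sqrt(-25)) = (-28 - 12 + 8)*(21 + 2*(5*I)) = -32*(21 + 10*I) = -672 - 320*I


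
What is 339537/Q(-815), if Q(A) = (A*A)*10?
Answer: 339537/6642250 ≈ 0.051118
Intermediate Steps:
Q(A) = 10*A² (Q(A) = A²*10 = 10*A²)
339537/Q(-815) = 339537/((10*(-815)²)) = 339537/((10*664225)) = 339537/6642250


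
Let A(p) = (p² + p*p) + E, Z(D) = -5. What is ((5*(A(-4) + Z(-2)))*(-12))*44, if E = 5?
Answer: -84480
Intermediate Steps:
A(p) = 5 + 2*p² (A(p) = (p² + p*p) + 5 = (p² + p²) + 5 = 2*p² + 5 = 5 + 2*p²)
((5*(A(-4) + Z(-2)))*(-12))*44 = ((5*((5 + 2*(-4)²) - 5))*(-12))*44 = ((5*((5 + 2*16) - 5))*(-12))*44 = ((5*((5 + 32) - 5))*(-12))*44 = ((5*(37 - 5))*(-12))*44 = ((5*32)*(-12))*44 = (160*(-12))*44 = -1920*44 = -84480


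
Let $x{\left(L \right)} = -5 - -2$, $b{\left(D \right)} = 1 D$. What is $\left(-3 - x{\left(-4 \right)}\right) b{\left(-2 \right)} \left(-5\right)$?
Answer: $0$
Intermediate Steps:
$b{\left(D \right)} = D$
$x{\left(L \right)} = -3$ ($x{\left(L \right)} = -5 + 2 = -3$)
$\left(-3 - x{\left(-4 \right)}\right) b{\left(-2 \right)} \left(-5\right) = \left(-3 - -3\right) \left(-2\right) \left(-5\right) = \left(-3 + 3\right) \left(-2\right) \left(-5\right) = 0 \left(-2\right) \left(-5\right) = 0 \left(-5\right) = 0$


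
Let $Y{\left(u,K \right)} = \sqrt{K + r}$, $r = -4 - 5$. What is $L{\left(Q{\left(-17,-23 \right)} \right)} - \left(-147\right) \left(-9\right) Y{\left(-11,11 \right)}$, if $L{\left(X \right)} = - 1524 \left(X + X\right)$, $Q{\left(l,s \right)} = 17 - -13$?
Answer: $-91440 - 1323 \sqrt{2} \approx -93311.0$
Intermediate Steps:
$r = -9$
$Q{\left(l,s \right)} = 30$ ($Q{\left(l,s \right)} = 17 + 13 = 30$)
$Y{\left(u,K \right)} = \sqrt{-9 + K}$ ($Y{\left(u,K \right)} = \sqrt{K - 9} = \sqrt{-9 + K}$)
$L{\left(X \right)} = - 3048 X$ ($L{\left(X \right)} = - 1524 \cdot 2 X = - 3048 X$)
$L{\left(Q{\left(-17,-23 \right)} \right)} - \left(-147\right) \left(-9\right) Y{\left(-11,11 \right)} = \left(-3048\right) 30 - \left(-147\right) \left(-9\right) \sqrt{-9 + 11} = -91440 - 1323 \sqrt{2}$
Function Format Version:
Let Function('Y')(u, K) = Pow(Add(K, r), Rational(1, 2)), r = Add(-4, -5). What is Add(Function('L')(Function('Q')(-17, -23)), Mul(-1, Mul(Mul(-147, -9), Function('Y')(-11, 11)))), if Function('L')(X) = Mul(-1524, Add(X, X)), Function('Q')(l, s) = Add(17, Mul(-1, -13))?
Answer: Add(-91440, Mul(-1323, Pow(2, Rational(1, 2)))) ≈ -93311.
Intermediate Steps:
r = -9
Function('Q')(l, s) = 30 (Function('Q')(l, s) = Add(17, 13) = 30)
Function('Y')(u, K) = Pow(Add(-9, K), Rational(1, 2)) (Function('Y')(u, K) = Pow(Add(K, -9), Rational(1, 2)) = Pow(Add(-9, K), Rational(1, 2)))
Function('L')(X) = Mul(-3048, X) (Function('L')(X) = Mul(-1524, Mul(2, X)) = Mul(-3048, X))
Add(Function('L')(Function('Q')(-17, -23)), Mul(-1, Mul(Mul(-147, -9), Function('Y')(-11, 11)))) = Add(Mul(-3048, 30), Mul(-1, Mul(Mul(-147, -9), Pow(Add(-9, 11), Rational(1, 2))))) = Add(-91440, Mul(-1, Mul(1323, Pow(2, Rational(1, 2))))) = Add(-91440, Mul(-1323, Pow(2, Rational(1, 2))))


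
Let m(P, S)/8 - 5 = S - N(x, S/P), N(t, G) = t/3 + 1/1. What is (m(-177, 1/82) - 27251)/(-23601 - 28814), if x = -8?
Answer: 3345301/6447045 ≈ 0.51889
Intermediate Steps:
N(t, G) = 1 + t/3 (N(t, G) = t*(1/3) + 1*1 = t/3 + 1 = 1 + t/3)
m(P, S) = 160/3 + 8*S (m(P, S) = 40 + 8*(S - (1 + (1/3)*(-8))) = 40 + 8*(S - (1 - 8/3)) = 40 + 8*(S - 1*(-5/3)) = 40 + 8*(S + 5/3) = 40 + 8*(5/3 + S) = 40 + (40/3 + 8*S) = 160/3 + 8*S)
(m(-177, 1/82) - 27251)/(-23601 - 28814) = ((160/3 + 8/82) - 27251)/(-23601 - 28814) = ((160/3 + 8*(1/82)) - 27251)/(-52415) = ((160/3 + 4/41) - 27251)*(-1/52415) = (6572/123 - 27251)*(-1/52415) = -3345301/123*(-1/52415) = 3345301/6447045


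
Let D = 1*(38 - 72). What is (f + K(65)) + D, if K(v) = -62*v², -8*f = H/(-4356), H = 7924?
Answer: -2282402627/8712 ≈ -2.6198e+5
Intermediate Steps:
D = -34 (D = 1*(-34) = -34)
f = 1981/8712 (f = -1981/(2*(-4356)) = -1981*(-1)/(2*4356) = -⅛*(-1981/1089) = 1981/8712 ≈ 0.22739)
(f + K(65)) + D = (1981/8712 - 62*65²) - 34 = (1981/8712 - 62*4225) - 34 = (1981/8712 - 261950) - 34 = -2282106419/8712 - 34 = -2282402627/8712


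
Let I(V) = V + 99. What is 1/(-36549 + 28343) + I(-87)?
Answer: 98471/8206 ≈ 12.000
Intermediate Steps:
I(V) = 99 + V
1/(-36549 + 28343) + I(-87) = 1/(-36549 + 28343) + (99 - 87) = 1/(-8206) + 12 = -1/8206 + 12 = 98471/8206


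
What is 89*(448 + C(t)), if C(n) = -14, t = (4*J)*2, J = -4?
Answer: 38626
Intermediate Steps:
t = -32 (t = (4*(-4))*2 = -16*2 = -32)
89*(448 + C(t)) = 89*(448 - 14) = 89*434 = 38626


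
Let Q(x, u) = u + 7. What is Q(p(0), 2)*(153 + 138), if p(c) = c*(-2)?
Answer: 2619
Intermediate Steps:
p(c) = -2*c
Q(x, u) = 7 + u
Q(p(0), 2)*(153 + 138) = (7 + 2)*(153 + 138) = 9*291 = 2619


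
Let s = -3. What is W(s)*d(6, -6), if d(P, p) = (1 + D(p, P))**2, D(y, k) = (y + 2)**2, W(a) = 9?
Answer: 2601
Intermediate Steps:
D(y, k) = (2 + y)**2
d(P, p) = (1 + (2 + p)**2)**2
W(s)*d(6, -6) = 9*(1 + (2 - 6)**2)**2 = 9*(1 + (-4)**2)**2 = 9*(1 + 16)**2 = 9*17**2 = 9*289 = 2601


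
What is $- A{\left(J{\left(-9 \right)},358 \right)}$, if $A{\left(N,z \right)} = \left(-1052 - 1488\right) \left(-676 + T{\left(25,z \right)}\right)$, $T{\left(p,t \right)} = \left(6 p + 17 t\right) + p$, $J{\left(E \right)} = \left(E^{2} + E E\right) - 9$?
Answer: $14185900$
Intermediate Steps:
$J{\left(E \right)} = -9 + 2 E^{2}$ ($J{\left(E \right)} = \left(E^{2} + E^{2}\right) - 9 = 2 E^{2} - 9 = -9 + 2 E^{2}$)
$T{\left(p,t \right)} = 7 p + 17 t$
$A{\left(N,z \right)} = 1272540 - 43180 z$ ($A{\left(N,z \right)} = \left(-1052 - 1488\right) \left(-676 + \left(7 \cdot 25 + 17 z\right)\right) = - 2540 \left(-676 + \left(175 + 17 z\right)\right) = - 2540 \left(-501 + 17 z\right) = 1272540 - 43180 z$)
$- A{\left(J{\left(-9 \right)},358 \right)} = - (1272540 - 15458440) = \left(-1\right) \left(-14185900\right) = 14185900$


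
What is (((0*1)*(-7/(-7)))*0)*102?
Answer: 0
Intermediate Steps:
(((0*1)*(-7/(-7)))*0)*102 = ((0*(-7*(-⅐)))*0)*102 = ((0*1)*0)*102 = (0*0)*102 = 0*102 = 0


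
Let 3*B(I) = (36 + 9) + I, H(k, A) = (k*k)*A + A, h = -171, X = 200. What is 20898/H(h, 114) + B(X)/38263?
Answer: 535931597/63776538822 ≈ 0.0084033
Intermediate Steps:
H(k, A) = A + A*k² (H(k, A) = k²*A + A = A*k² + A = A + A*k²)
B(I) = 15 + I/3 (B(I) = ((36 + 9) + I)/3 = (45 + I)/3 = 15 + I/3)
20898/H(h, 114) + B(X)/38263 = 20898/((114*(1 + (-171)²))) + (15 + (⅓)*200)/38263 = 20898/((114*(1 + 29241))) + (15 + 200/3)*(1/38263) = 20898/((114*29242)) + (245/3)*(1/38263) = 20898/3333588 + 245/114789 = 20898*(1/3333588) + 245/114789 = 3483/555598 + 245/114789 = 535931597/63776538822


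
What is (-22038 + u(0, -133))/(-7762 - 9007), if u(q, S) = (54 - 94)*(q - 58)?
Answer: 19718/16769 ≈ 1.1759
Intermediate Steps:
u(q, S) = 2320 - 40*q (u(q, S) = -40*(-58 + q) = 2320 - 40*q)
(-22038 + u(0, -133))/(-7762 - 9007) = (-22038 + (2320 - 40*0))/(-7762 - 9007) = (-22038 + (2320 + 0))/(-16769) = (-22038 + 2320)*(-1/16769) = -19718*(-1/16769) = 19718/16769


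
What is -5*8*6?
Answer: -240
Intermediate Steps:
-5*8*6 = -40*6 = -240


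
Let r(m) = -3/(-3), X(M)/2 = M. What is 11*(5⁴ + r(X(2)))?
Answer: 6886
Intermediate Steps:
X(M) = 2*M
r(m) = 1 (r(m) = -3*(-⅓) = 1)
11*(5⁴ + r(X(2))) = 11*(5⁴ + 1) = 11*(625 + 1) = 11*626 = 6886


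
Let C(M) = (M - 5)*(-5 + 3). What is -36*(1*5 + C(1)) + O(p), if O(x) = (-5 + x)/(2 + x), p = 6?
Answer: -3743/8 ≈ -467.88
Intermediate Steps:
C(M) = 10 - 2*M (C(M) = (-5 + M)*(-2) = 10 - 2*M)
O(x) = (-5 + x)/(2 + x)
-36*(1*5 + C(1)) + O(p) = -36*(1*5 + (10 - 2*1)) + (-5 + 6)/(2 + 6) = -36*(5 + (10 - 2)) + 1/8 = -36*(5 + 8) + (⅛)*1 = -36*13 + ⅛ = -468 + ⅛ = -3743/8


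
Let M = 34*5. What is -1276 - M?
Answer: -1446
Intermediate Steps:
M = 170
-1276 - M = -1276 - 1*170 = -1276 - 170 = -1446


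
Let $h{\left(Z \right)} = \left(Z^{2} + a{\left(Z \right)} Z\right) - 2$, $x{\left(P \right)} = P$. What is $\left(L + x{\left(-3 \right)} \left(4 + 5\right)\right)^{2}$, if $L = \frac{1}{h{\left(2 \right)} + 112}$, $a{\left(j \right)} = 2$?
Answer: $\frac{10144225}{13924} \approx 728.54$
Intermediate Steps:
$h{\left(Z \right)} = -2 + Z^{2} + 2 Z$ ($h{\left(Z \right)} = \left(Z^{2} + 2 Z\right) - 2 = -2 + Z^{2} + 2 Z$)
$L = \frac{1}{118}$ ($L = \frac{1}{\left(-2 + 2^{2} + 2 \cdot 2\right) + 112} = \frac{1}{\left(-2 + 4 + 4\right) + 112} = \frac{1}{6 + 112} = \frac{1}{118} \approx 0.0084746$)
$\left(L + x{\left(-3 \right)} \left(4 + 5\right)\right)^{2} = \left(\frac{1}{118} - 3 \left(4 + 5\right)\right)^{2} = \left(\frac{1}{118} - 27\right)^{2} = \left(- \frac{3185}{118}\right)^{2} = \frac{10144225}{13924}$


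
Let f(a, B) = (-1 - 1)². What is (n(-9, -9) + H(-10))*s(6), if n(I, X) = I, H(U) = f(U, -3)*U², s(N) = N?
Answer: 2346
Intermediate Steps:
f(a, B) = 4 (f(a, B) = (-2)² = 4)
H(U) = 4*U²
(n(-9, -9) + H(-10))*s(6) = (-9 + 4*(-10)²)*6 = (-9 + 4*100)*6 = (-9 + 400)*6 = 391*6 = 2346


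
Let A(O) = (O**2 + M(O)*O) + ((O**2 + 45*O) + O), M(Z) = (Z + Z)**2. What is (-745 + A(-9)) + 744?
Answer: -3169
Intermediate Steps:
M(Z) = 4*Z**2 (M(Z) = (2*Z)**2 = 4*Z**2)
A(O) = 2*O**2 + 4*O**3 + 46*O (A(O) = (O**2 + (4*O**2)*O) + ((O**2 + 45*O) + O) = (O**2 + 4*O**3) + (O**2 + 46*O) = 2*O**2 + 4*O**3 + 46*O)
(-745 + A(-9)) + 744 = (-745 + 2*(-9)*(23 - 9 + 2*(-9)**2)) + 744 = (-745 + 2*(-9)*(23 - 9 + 2*81)) + 744 = (-745 + 2*(-9)*(23 - 9 + 162)) + 744 = (-745 + 2*(-9)*176) + 744 = (-745 - 3168) + 744 = -3913 + 744 = -3169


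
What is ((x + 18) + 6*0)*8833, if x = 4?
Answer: 194326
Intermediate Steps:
((x + 18) + 6*0)*8833 = ((4 + 18) + 6*0)*8833 = (22 + 0)*8833 = 22*8833 = 194326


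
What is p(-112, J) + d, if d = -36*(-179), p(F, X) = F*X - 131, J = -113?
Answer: 18969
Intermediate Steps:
p(F, X) = -131 + F*X
d = 6444
p(-112, J) + d = (-131 - 112*(-113)) + 6444 = (-131 + 12656) + 6444 = 12525 + 6444 = 18969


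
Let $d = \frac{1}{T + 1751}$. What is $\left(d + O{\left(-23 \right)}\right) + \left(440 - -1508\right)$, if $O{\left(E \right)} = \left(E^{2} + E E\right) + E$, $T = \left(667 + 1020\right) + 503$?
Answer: $\frac{11756004}{3941} \approx 2983.0$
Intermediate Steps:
$T = 2190$ ($T = 1687 + 503 = 2190$)
$d = \frac{1}{3941}$ ($d = \frac{1}{2190 + 1751} = \frac{1}{3941} \approx 0.00025374$)
$O{\left(E \right)} = E + 2 E^{2}$ ($O{\left(E \right)} = \left(E^{2} + E^{2}\right) + E = 2 E^{2} + E = E + 2 E^{2}$)
$\left(d + O{\left(-23 \right)}\right) + \left(440 - -1508\right) = \left(\frac{1}{3941} - 23 \left(1 + 2 \left(-23\right)\right)\right) + \left(440 - -1508\right) = \left(\frac{1}{3941} - 23 \left(1 - 46\right)\right) + \left(440 + 1508\right) = \left(\frac{1}{3941} - -1035\right) + 1948 = \left(\frac{1}{3941} + 1035\right) + 1948 = \frac{4078936}{3941} + 1948 = \frac{11756004}{3941}$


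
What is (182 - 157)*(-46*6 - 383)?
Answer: -16475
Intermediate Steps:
(182 - 157)*(-46*6 - 383) = 25*(-276 - 383) = 25*(-659) = -16475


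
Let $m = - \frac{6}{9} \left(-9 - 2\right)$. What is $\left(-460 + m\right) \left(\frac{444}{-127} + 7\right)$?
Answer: $- \frac{604310}{381} \approx -1586.1$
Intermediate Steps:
$m = \frac{22}{3}$ ($m = \left(-6\right) \frac{1}{9} \left(-11\right) = \left(- \frac{2}{3}\right) \left(-11\right) = \frac{22}{3} \approx 7.3333$)
$\left(-460 + m\right) \left(\frac{444}{-127} + 7\right) = \left(-460 + \frac{22}{3}\right) \left(\frac{444}{-127} + 7\right) = - \frac{1358 \left(444 \left(- \frac{1}{127}\right) + 7\right)}{3} = - \frac{1358 \left(- \frac{444}{127} + 7\right)}{3} = \left(- \frac{1358}{3}\right) \frac{445}{127} = - \frac{604310}{381}$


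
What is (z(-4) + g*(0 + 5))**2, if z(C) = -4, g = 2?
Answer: 36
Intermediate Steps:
(z(-4) + g*(0 + 5))**2 = (-4 + 2*(0 + 5))**2 = (-4 + 2*5)**2 = (-4 + 10)**2 = 6**2 = 36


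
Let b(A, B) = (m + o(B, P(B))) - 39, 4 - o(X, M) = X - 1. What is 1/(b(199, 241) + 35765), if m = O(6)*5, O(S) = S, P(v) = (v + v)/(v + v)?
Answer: 1/35520 ≈ 2.8153e-5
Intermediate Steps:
P(v) = 1 (P(v) = (2*v)/((2*v)) = (2*v)*(1/(2*v)) = 1)
o(X, M) = 5 - X (o(X, M) = 4 - (X - 1) = 4 - (-1 + X) = 4 + (1 - X) = 5 - X)
m = 30 (m = 6*5 = 30)
b(A, B) = -4 - B (b(A, B) = (30 + (5 - B)) - 39 = (35 - B) - 39 = -4 - B)
1/(b(199, 241) + 35765) = 1/((-4 - 1*241) + 35765) = 1/((-4 - 241) + 35765) = 1/(-245 + 35765) = 1/35520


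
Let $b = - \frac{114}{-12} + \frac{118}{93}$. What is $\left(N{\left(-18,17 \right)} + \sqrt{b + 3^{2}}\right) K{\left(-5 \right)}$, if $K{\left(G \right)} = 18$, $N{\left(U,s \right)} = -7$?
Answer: $-126 + \frac{3 \sqrt{683922}}{31} \approx -45.968$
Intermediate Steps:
$b = \frac{2003}{186}$ ($b = \left(-114\right) \left(- \frac{1}{12}\right) + 118 \cdot \frac{1}{93} = \frac{19}{2} + \frac{118}{93} = \frac{2003}{186} \approx 10.769$)
$\left(N{\left(-18,17 \right)} + \sqrt{b + 3^{2}}\right) K{\left(-5 \right)} = \left(-7 + \sqrt{\frac{2003}{186} + 3^{2}}\right) 18 = \left(-7 + \sqrt{\frac{2003}{186} + 9}\right) 18 = \left(-7 + \sqrt{\frac{3677}{186}}\right) 18 = \left(-7 + \frac{\sqrt{683922}}{186}\right) 18 = -126 + \frac{3 \sqrt{683922}}{31}$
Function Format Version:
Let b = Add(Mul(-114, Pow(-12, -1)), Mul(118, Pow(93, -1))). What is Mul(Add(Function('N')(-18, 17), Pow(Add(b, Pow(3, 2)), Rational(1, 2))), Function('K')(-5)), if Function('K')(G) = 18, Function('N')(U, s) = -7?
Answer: Add(-126, Mul(Rational(3, 31), Pow(683922, Rational(1, 2)))) ≈ -45.968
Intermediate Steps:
b = Rational(2003, 186) (b = Add(Mul(-114, Rational(-1, 12)), Mul(118, Rational(1, 93))) = Add(Rational(19, 2), Rational(118, 93)) = Rational(2003, 186) ≈ 10.769)
Mul(Add(Function('N')(-18, 17), Pow(Add(b, Pow(3, 2)), Rational(1, 2))), Function('K')(-5)) = Mul(Add(-7, Pow(Add(Rational(2003, 186), Pow(3, 2)), Rational(1, 2))), 18) = Mul(Add(-7, Pow(Add(Rational(2003, 186), 9), Rational(1, 2))), 18) = Mul(Add(-7, Pow(Rational(3677, 186), Rational(1, 2))), 18) = Mul(Add(-7, Mul(Rational(1, 186), Pow(683922, Rational(1, 2)))), 18) = Add(-126, Mul(Rational(3, 31), Pow(683922, Rational(1, 2))))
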